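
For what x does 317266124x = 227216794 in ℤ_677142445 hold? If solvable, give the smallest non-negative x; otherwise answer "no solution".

First find gcd(317266124, 677142445):
677142445 = 2×317266124 + 42610197
317266124 = 7×42610197 + 18994745
42610197 = 2×18994745 + 4620707
18994745 = 4×4620707 + 511917
4620707 = 9×511917 + 13454
511917 = 38×13454 + 665
13454 = 20×665 + 154
665 = 4×154 + 49
154 = 3×49 + 7
49 = 7×7 + 0
gcd = 7 and 7 | 227216794, so solutions exist. Divide through by 7: 45323732x ≡ 32459542 (mod 96734635).
Now find 45323732⁻¹ mod 96734635:
96734635 = 2×45323732 + 6087171
45323732 = 7×6087171 + 2713535
6087171 = 2×2713535 + 660101
2713535 = 4×660101 + 73131
660101 = 9×73131 + 1922
73131 = 38×1922 + 95
1922 = 20×95 + 22
95 = 4×22 + 7
22 = 3×7 + 1
7 = 7×1 + 0
Back-substitute:
1 = 22 − 3·7
1 = −3·95 + 13·22
1 = 13·1922 − 263·95
1 = −263·73131 + 10007·1922
1 = 10007·660101 − 90326·73131
1 = −90326·2713535 + 371311·660101
1 = 371311·6087171 − 832948·2713535
1 = −832948·45323732 + 6201947·6087171
1 = 6201947·96734635 − 13236842·45323732
So 45323732·(-13236842) ≡ 1 (mod 96734635), i.e. 45323732⁻¹ ≡ 83497793.
Then x ≡ 83497793·32459542 ≡ 46374561 (mod 96734635); the smallest non-negative solution is x = 46374561.

46374561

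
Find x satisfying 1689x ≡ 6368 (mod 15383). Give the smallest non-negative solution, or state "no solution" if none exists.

10842

First find gcd(1689, 15383):
15383 = 9·1689 + 182
1689 = 9·182 + 51
182 = 3·51 + 29
51 = 1·29 + 22
29 = 1·22 + 7
22 = 3·7 + 1
7 = 7·1 + 0
gcd = 1, so a unique solution mod 15383 exists.
Back-substitute for the Bézout coefficients:
1 = 22 − 3·7
1 = −3·29 + 4·22
1 = 4·51 − 7·29
1 = −7·182 + 25·51
1 = 25·1689 − 232·182
1 = −232·15383 + 2113·1689
So 1689·(2113) ≡ 1 (mod 15383), giving 1689⁻¹ ≡ 2113.
x ≡ 1689⁻¹·6368 ≡ 2113·6368 ≡ 10842 (mod 15383).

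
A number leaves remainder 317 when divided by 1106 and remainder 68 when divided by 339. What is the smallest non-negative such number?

Write x = 317 + 1106·k. Then 1106·k ≡ 68 − 317 ≡ 90 (mod 339).
Need 1106⁻¹ mod 339. Extended Euclid on (339, 89):
339 = 3·89 + 72
89 = 1·72 + 17
72 = 4·17 + 4
17 = 4·4 + 1
4 = 4·1 + 0
Back-substitute:
1 = 17 − 4·4
1 = −4·72 + 17·17
1 = 17·89 − 21·72
1 = −21·339 + 80·89
1106⁻¹ ≡ 80 (mod 339), so k ≡ 80·90 ≡ 81 (mod 339).
x = 317 + 1106·81 = 89903.

89903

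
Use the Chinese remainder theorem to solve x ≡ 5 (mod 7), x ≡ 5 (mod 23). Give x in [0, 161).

5

Write x = 5 + 7·k. Then 7·k ≡ 5 − 5 ≡ 0 (mod 23).
Need 7⁻¹ mod 23. Extended Euclid on (23, 7):
23 = 3×7 + 2
7 = 3×2 + 1
2 = 2×1 + 0
Back-substitute:
1 = 7 − 3·2
1 = −3·23 + 10·7
7⁻¹ ≡ 10 (mod 23), so k ≡ 10·0 ≡ 0 (mod 23).
x = 5 + 7·0 = 5.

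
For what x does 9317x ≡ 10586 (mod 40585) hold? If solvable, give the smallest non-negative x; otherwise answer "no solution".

First find gcd(9317, 40585):
40585 = 4·9317 + 3317
9317 = 2·3317 + 2683
3317 = 1·2683 + 634
2683 = 4·634 + 147
634 = 4·147 + 46
147 = 3·46 + 9
46 = 5·9 + 1
9 = 9·1 + 0
gcd = 1, so a unique solution mod 40585 exists.
Back-substitute for the Bézout coefficients:
1 = 46 − 5·9
1 = −5·147 + 16·46
1 = 16·634 − 69·147
1 = −69·2683 + 292·634
1 = 292·3317 − 361·2683
1 = −361·9317 + 1014·3317
1 = 1014·40585 − 4417·9317
So 9317·(-4417) ≡ 1 (mod 40585), giving 9317⁻¹ ≡ 36168.
x ≡ 9317⁻¹·10586 ≡ 36168·10586 ≡ 36143 (mod 40585).

36143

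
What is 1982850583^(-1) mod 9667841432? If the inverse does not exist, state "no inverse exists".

Apply the Euclidean algorithm to 9667841432 and 1982850583:
9667841432 = 4·1982850583 + 1736439100
1982850583 = 1·1736439100 + 246411483
1736439100 = 7·246411483 + 11558719
246411483 = 21·11558719 + 3678384
11558719 = 3·3678384 + 523567
3678384 = 7·523567 + 13415
523567 = 39·13415 + 382
13415 = 35·382 + 45
382 = 8·45 + 22
45 = 2·22 + 1
22 = 22·1 + 0
gcd = 1, so the inverse exists. Back-substitute:
1 = 45 − 2·22
1 = −2·382 + 17·45
1 = 17·13415 − 597·382
1 = −597·523567 + 23300·13415
1 = 23300·3678384 − 163697·523567
1 = −163697·11558719 + 514391·3678384
1 = 514391·246411483 − 10965908·11558719
1 = −10965908·1736439100 + 77275747·246411483
1 = 77275747·1982850583 − 88241655·1736439100
1 = −88241655·9667841432 + 430242367·1982850583
So 1982850583·430242367 ≡ 1 (mod 9667841432).

430242367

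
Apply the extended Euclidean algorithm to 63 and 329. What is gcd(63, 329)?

7

Repeated division:
329 = 5×63 + 14
63 = 4×14 + 7
14 = 2×7 + 0
gcd(63, 329) = 7.
Express as a combination:
7 = 63 − 4·14
7 = −4·329 + 21·63
So 7 = (-4)·329 + (21)·63.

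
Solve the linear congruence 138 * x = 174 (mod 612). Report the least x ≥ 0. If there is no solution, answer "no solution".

19

First find gcd(138, 612):
612 = 4·138 + 60
138 = 2·60 + 18
60 = 3·18 + 6
18 = 3·6 + 0
gcd = 6 and 6 | 174, so solutions exist. Divide through by 6: 23x ≡ 29 (mod 102).
Now find 23⁻¹ mod 102:
102 = 4·23 + 10
23 = 2·10 + 3
10 = 3·3 + 1
3 = 3·1 + 0
Back-substitute:
1 = 10 − 3·3
1 = −3·23 + 7·10
1 = 7·102 − 31·23
So 23·(-31) ≡ 1 (mod 102), i.e. 23⁻¹ ≡ 71.
Then x ≡ 71·29 ≡ 19 (mod 102); the smallest non-negative solution is x = 19.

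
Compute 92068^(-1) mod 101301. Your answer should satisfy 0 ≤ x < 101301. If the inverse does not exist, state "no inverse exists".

gcd(101301, 92068) by repeated division:
101301 = 1·92068 + 9233
92068 = 9·9233 + 8971
9233 = 1·8971 + 262
8971 = 34·262 + 63
262 = 4·63 + 10
63 = 6·10 + 3
10 = 3·3 + 1
3 = 3·1 + 0
The gcd is 1. Working backward:
1 = 10 − 3·3
1 = −3·63 + 19·10
1 = 19·262 − 79·63
1 = −79·8971 + 2705·262
1 = 2705·9233 − 2784·8971
1 = −2784·92068 + 27761·9233
1 = 27761·101301 − 30545·92068
Hence 92068⁻¹ ≡ -30545 ≡ 70756 (mod 101301).

70756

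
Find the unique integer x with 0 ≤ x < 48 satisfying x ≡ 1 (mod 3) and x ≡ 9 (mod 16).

Write x = 1 + 3·k. Then 3·k ≡ 9 − 1 ≡ 8 (mod 16).
Need 3⁻¹ mod 16. Extended Euclid on (16, 3):
16 = 5×3 + 1
3 = 3×1 + 0
Back-substitute:
1 = 16 − 5·3
3⁻¹ ≡ 11 (mod 16), so k ≡ 11·8 ≡ 8 (mod 16).
x = 1 + 3·8 = 25.

25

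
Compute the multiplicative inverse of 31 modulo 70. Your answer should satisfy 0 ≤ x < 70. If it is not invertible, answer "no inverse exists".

Extended Euclidean algorithm:
70 = 2*31 + 8
31 = 3*8 + 7
8 = 1*7 + 1
7 = 7*1 + 0
gcd = 1, so the inverse exists. Back-substitute:
1 = 8 − 7
1 = −31 + 4·8
1 = 4·70 − 9·31
So 31·(-9) ≡ 1 (mod 70), and -9 ≡ 61 (mod 70).

61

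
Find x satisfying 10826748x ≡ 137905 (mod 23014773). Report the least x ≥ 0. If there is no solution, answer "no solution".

no solution

gcd(10826748, 23014773):
23014773 = 2·10826748 + 1361277
10826748 = 7·1361277 + 1297809
1361277 = 1·1297809 + 63468
1297809 = 20·63468 + 28449
63468 = 2·28449 + 6570
28449 = 4·6570 + 2169
6570 = 3·2169 + 63
2169 = 34·63 + 27
63 = 2·27 + 9
27 = 3·9 + 0
gcd = 9, but 9 ∤ 137905, so the congruence has no solution.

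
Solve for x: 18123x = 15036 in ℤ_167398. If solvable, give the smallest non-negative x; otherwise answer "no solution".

First find gcd(18123, 167398):
167398 = 9*18123 + 4291
18123 = 4*4291 + 959
4291 = 4*959 + 455
959 = 2*455 + 49
455 = 9*49 + 14
49 = 3*14 + 7
14 = 2*7 + 0
gcd = 7 and 7 | 15036, so solutions exist. Divide through by 7: 2589x ≡ 2148 (mod 23914).
Now find 2589⁻¹ mod 23914:
23914 = 9*2589 + 613
2589 = 4*613 + 137
613 = 4*137 + 65
137 = 2*65 + 7
65 = 9*7 + 2
7 = 3*2 + 1
2 = 2*1 + 0
Back-substitute:
1 = 7 − 3·2
1 = −3·65 + 28·7
1 = 28·137 − 59·65
1 = −59·613 + 264·137
1 = 264·2589 − 1115·613
1 = −1115·23914 + 10299·2589
So 2589⁻¹ ≡ 10299 (mod 23914).
Then x ≡ 10299·2148 ≡ 1802 (mod 23914); the smallest non-negative solution is x = 1802.

1802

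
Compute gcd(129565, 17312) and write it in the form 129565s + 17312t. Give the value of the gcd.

Repeated division:
129565 = 7*17312 + 8381
17312 = 2*8381 + 550
8381 = 15*550 + 131
550 = 4*131 + 26
131 = 5*26 + 1
26 = 26*1 + 0
gcd(129565, 17312) = 1.
Express as a combination:
1 = 131 − 5·26
1 = −5·550 + 21·131
1 = 21·8381 − 320·550
1 = −320·17312 + 661·8381
1 = 661·129565 − 4947·17312
So 1 = (661)·129565 + (-4947)·17312.

1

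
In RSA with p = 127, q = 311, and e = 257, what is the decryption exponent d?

φ(n) = (p−1)(q−1) = 126·310 = 39060.
Need d with 257·d ≡ 1 (mod 39060). Apply the extended Euclidean algorithm:
39060 = 151*257 + 253
257 = 1*253 + 4
253 = 63*4 + 1
4 = 4*1 + 0
Back-substitute:
1 = 253 − 63·4
1 = −63·257 + 64·253
1 = 64·39060 − 9727·257
So 257·(-9727) ≡ 1 (mod 39060), hence d ≡ -9727 ≡ 29333 (mod 39060).

29333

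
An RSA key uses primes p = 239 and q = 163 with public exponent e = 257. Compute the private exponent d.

φ(n) = (p−1)(q−1) = 238·162 = 38556.
Need d with 257·d ≡ 1 (mod 38556). Apply the extended Euclidean algorithm:
38556 = 150*257 + 6
257 = 42*6 + 5
6 = 1*5 + 1
5 = 5*1 + 0
Back-substitute:
1 = 6 − 5
1 = −257 + 43·6
1 = 43·38556 − 6451·257
So 257·(-6451) ≡ 1 (mod 38556), hence d ≡ -6451 ≡ 32105 (mod 38556).

32105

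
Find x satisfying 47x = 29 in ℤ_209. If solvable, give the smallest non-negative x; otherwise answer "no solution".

94

First find gcd(47, 209):
209 = 4×47 + 21
47 = 2×21 + 5
21 = 4×5 + 1
5 = 5×1 + 0
gcd = 1, so a unique solution mod 209 exists.
Back-substitute for the Bézout coefficients:
1 = 21 − 4·5
1 = −4·47 + 9·21
1 = 9·209 − 40·47
So 47·(-40) ≡ 1 (mod 209), giving 47⁻¹ ≡ 169.
x ≡ 47⁻¹·29 ≡ 169·29 ≡ 94 (mod 209).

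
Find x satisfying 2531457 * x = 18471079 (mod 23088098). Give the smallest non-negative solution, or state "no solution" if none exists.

First find gcd(2531457, 23088098):
23088098 = 9·2531457 + 304985
2531457 = 8·304985 + 91577
304985 = 3·91577 + 30254
91577 = 3·30254 + 815
30254 = 37·815 + 99
815 = 8·99 + 23
99 = 4·23 + 7
23 = 3·7 + 2
7 = 3·2 + 1
2 = 2·1 + 0
gcd = 1, so a unique solution mod 23088098 exists.
Back-substitute for the Bézout coefficients:
1 = 7 − 3·2
1 = −3·23 + 10·7
1 = 10·99 − 43·23
1 = −43·815 + 354·99
1 = 354·30254 − 13141·815
1 = −13141·91577 + 39777·30254
1 = 39777·304985 − 132472·91577
1 = −132472·2531457 + 1099553·304985
1 = 1099553·23088098 − 10028449·2531457
So 2531457·(-10028449) ≡ 1 (mod 23088098), giving 2531457⁻¹ ≡ 13059649.
x ≡ 2531457⁻¹·18471079 ≡ 13059649·18471079 ≡ 21377587 (mod 23088098).

21377587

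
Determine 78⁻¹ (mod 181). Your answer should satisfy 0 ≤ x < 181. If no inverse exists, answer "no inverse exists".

gcd(181, 78) by repeated division:
181 = 2*78 + 25
78 = 3*25 + 3
25 = 8*3 + 1
3 = 3*1 + 0
gcd = 1, so the inverse exists. Back-substitute:
1 = 25 − 8·3
1 = −8·78 + 25·25
1 = 25·181 − 58·78
Thus 78·(-58) ≡ 1 (mod 181); reducing, -58 mod 181 = 123.

123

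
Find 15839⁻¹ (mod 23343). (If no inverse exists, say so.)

19607

Extended Euclidean algorithm:
23343 = 1·15839 + 7504
15839 = 2·7504 + 831
7504 = 9·831 + 25
831 = 33·25 + 6
25 = 4·6 + 1
6 = 6·1 + 0
gcd = 1, so the inverse exists. Back-substitute:
1 = 25 − 4·6
1 = −4·831 + 133·25
1 = 133·7504 − 1201·831
1 = −1201·15839 + 2535·7504
1 = 2535·23343 − 3736·15839
Thus 15839·(-3736) ≡ 1 (mod 23343); reducing, -3736 mod 23343 = 19607.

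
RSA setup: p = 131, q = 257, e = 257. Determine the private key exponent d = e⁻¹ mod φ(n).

22273

φ(n) = (p−1)(q−1) = 130·256 = 33280.
Need d with 257·d ≡ 1 (mod 33280). Apply the extended Euclidean algorithm:
33280 = 129×257 + 127
257 = 2×127 + 3
127 = 42×3 + 1
3 = 3×1 + 0
Back-substitute:
1 = 127 − 42·3
1 = −42·257 + 85·127
1 = 85·33280 − 11007·257
So 257·(-11007) ≡ 1 (mod 33280), hence d ≡ -11007 ≡ 22273 (mod 33280).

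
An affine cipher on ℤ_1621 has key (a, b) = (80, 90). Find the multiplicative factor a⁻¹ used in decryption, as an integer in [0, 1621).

385

Extended Euclidean algorithm:
1621 = 20×80 + 21
80 = 3×21 + 17
21 = 1×17 + 4
17 = 4×4 + 1
4 = 4×1 + 0
The gcd is 1. Working backward:
1 = 17 − 4·4
1 = −4·21 + 5·17
1 = 5·80 − 19·21
1 = −19·1621 + 385·80
So 80·385 ≡ 1 (mod 1621).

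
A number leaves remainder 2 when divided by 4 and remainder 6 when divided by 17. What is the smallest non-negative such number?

Write x = 2 + 4·k. Then 4·k ≡ 6 − 2 ≡ 4 (mod 17).
Need 4⁻¹ mod 17. Extended Euclid on (17, 4):
17 = 4·4 + 1
4 = 4·1 + 0
Back-substitute:
1 = 17 − 4·4
4⁻¹ ≡ 13 (mod 17), so k ≡ 13·4 ≡ 1 (mod 17).
x = 2 + 4·1 = 6.

6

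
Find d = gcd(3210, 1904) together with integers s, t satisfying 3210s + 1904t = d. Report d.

Apply Euclid's algorithm to 3210 and 1904:
3210 = 1·1904 + 1306
1904 = 1·1306 + 598
1306 = 2·598 + 110
598 = 5·110 + 48
110 = 2·48 + 14
48 = 3·14 + 6
14 = 2·6 + 2
6 = 3·2 + 0
gcd(3210, 1904) = 2.
Back-substituting:
2 = 14 − 2·6
2 = −2·48 + 7·14
2 = 7·110 − 16·48
2 = −16·598 + 87·110
2 = 87·1306 − 190·598
2 = −190·1904 + 277·1306
2 = 277·3210 − 467·1904
So 2 = (277)·3210 + (-467)·1904.

2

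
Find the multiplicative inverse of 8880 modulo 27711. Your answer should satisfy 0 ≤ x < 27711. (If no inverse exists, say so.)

no inverse exists

Euclidean algorithm on 27711, 8880:
27711 = 3×8880 + 1071
8880 = 8×1071 + 312
1071 = 3×312 + 135
312 = 2×135 + 42
135 = 3×42 + 9
42 = 4×9 + 6
9 = 1×6 + 3
6 = 2×3 + 0
gcd(8880, 27711) = 3 ≠ 1, so 8880 has no multiplicative inverse modulo 27711.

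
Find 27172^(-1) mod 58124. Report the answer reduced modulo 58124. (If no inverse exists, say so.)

Compute gcd(27172, 58124):
58124 = 2·27172 + 3780
27172 = 7·3780 + 712
3780 = 5·712 + 220
712 = 3·220 + 52
220 = 4·52 + 12
52 = 4·12 + 4
12 = 3·4 + 0
gcd(27172, 58124) = 4 ≠ 1, so 27172 has no multiplicative inverse modulo 58124.

no inverse exists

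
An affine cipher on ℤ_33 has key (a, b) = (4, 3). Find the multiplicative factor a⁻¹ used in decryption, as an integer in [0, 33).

Extended Euclidean algorithm:
33 = 8*4 + 1
4 = 4*1 + 0
gcd = 1, so the inverse exists. Back-substitute:
1 = 33 − 8·4
So 4·(-8) ≡ 1 (mod 33), and -8 ≡ 25 (mod 33).

25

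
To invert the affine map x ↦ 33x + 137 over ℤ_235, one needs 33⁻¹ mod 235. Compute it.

57

Apply the Euclidean algorithm to 235 and 33:
235 = 7·33 + 4
33 = 8·4 + 1
4 = 4·1 + 0
The gcd is 1. Working backward:
1 = 33 − 8·4
1 = −8·235 + 57·33
So 33·57 ≡ 1 (mod 235).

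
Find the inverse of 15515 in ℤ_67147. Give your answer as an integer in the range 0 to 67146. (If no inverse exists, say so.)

38332

Run Euclid on (67147, 15515):
67147 = 4*15515 + 5087
15515 = 3*5087 + 254
5087 = 20*254 + 7
254 = 36*7 + 2
7 = 3*2 + 1
2 = 2*1 + 0
gcd = 1, so the inverse exists. Back-substitute:
1 = 7 − 3·2
1 = −3·254 + 109·7
1 = 109·5087 − 2183·254
1 = −2183·15515 + 6658·5087
1 = 6658·67147 − 28815·15515
Hence 15515⁻¹ ≡ -28815 ≡ 38332 (mod 67147).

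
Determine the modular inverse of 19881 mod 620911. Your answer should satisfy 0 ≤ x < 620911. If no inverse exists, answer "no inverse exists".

502263

Apply the Euclidean algorithm to 620911 and 19881:
620911 = 31*19881 + 4600
19881 = 4*4600 + 1481
4600 = 3*1481 + 157
1481 = 9*157 + 68
157 = 2*68 + 21
68 = 3*21 + 5
21 = 4*5 + 1
5 = 5*1 + 0
gcd = 1, so the inverse exists. Back-substitute:
1 = 21 − 4·5
1 = −4·68 + 13·21
1 = 13·157 − 30·68
1 = −30·1481 + 283·157
1 = 283·4600 − 879·1481
1 = −879·19881 + 3799·4600
1 = 3799·620911 − 118648·19881
So 19881·(-118648) ≡ 1 (mod 620911), and -118648 ≡ 502263 (mod 620911).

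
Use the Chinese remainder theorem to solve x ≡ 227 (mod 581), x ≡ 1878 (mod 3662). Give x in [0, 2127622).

Write x = 227 + 581·k. Then 581·k ≡ 1878 − 227 ≡ 1651 (mod 3662).
Need 581⁻¹ mod 3662. Extended Euclid on (3662, 581):
3662 = 6×581 + 176
581 = 3×176 + 53
176 = 3×53 + 17
53 = 3×17 + 2
17 = 8×2 + 1
2 = 2×1 + 0
Back-substitute:
1 = 17 − 8·2
1 = −8·53 + 25·17
1 = 25·176 − 83·53
1 = −83·581 + 274·176
1 = 274·3662 − 1727·581
581⁻¹ ≡ 1935 (mod 3662), so k ≡ 1935·1651 ≡ 1421 (mod 3662).
x = 227 + 581·1421 = 825828.

825828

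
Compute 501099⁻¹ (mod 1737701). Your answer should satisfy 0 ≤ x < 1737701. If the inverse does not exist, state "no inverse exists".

1181105

Extended Euclidean algorithm:
1737701 = 3×501099 + 234404
501099 = 2×234404 + 32291
234404 = 7×32291 + 8367
32291 = 3×8367 + 7190
8367 = 1×7190 + 1177
7190 = 6×1177 + 128
1177 = 9×128 + 25
128 = 5×25 + 3
25 = 8×3 + 1
3 = 3×1 + 0
gcd = 1, so the inverse exists. Back-substitute:
1 = 25 − 8·3
1 = −8·128 + 41·25
1 = 41·1177 − 377·128
1 = −377·7190 + 2303·1177
1 = 2303·8367 − 2680·7190
1 = −2680·32291 + 10343·8367
1 = 10343·234404 − 75081·32291
1 = −75081·501099 + 160505·234404
1 = 160505·1737701 − 556596·501099
So 501099·(-556596) ≡ 1 (mod 1737701), and -556596 ≡ 1181105 (mod 1737701).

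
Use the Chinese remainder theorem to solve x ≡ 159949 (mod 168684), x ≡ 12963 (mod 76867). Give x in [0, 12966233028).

3084378205

Write x = 159949 + 168684·k. Then 168684·k ≡ 12963 − 159949 ≡ 6748 (mod 76867).
Need 168684⁻¹ mod 76867. Extended Euclid on (76867, 14950):
76867 = 5*14950 + 2117
14950 = 7*2117 + 131
2117 = 16*131 + 21
131 = 6*21 + 5
21 = 4*5 + 1
5 = 5*1 + 0
Back-substitute:
1 = 21 − 4·5
1 = −4·131 + 25·21
1 = 25·2117 − 404·131
1 = −404·14950 + 2853·2117
1 = 2853·76867 − 14669·14950
168684⁻¹ ≡ 62198 (mod 76867), so k ≡ 62198·6748 ≡ 18284 (mod 76867).
x = 159949 + 168684·18284 = 3084378205.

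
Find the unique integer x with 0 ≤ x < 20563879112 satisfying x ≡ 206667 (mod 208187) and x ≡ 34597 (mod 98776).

Write x = 206667 + 208187·k. Then 208187·k ≡ 34597 − 206667 ≡ 25482 (mod 98776).
Need 208187⁻¹ mod 98776. Extended Euclid on (98776, 10635):
98776 = 9·10635 + 3061
10635 = 3·3061 + 1452
3061 = 2·1452 + 157
1452 = 9·157 + 39
157 = 4·39 + 1
39 = 39·1 + 0
Back-substitute:
1 = 157 − 4·39
1 = −4·1452 + 37·157
1 = 37·3061 − 78·1452
1 = −78·10635 + 271·3061
1 = 271·98776 − 2517·10635
208187⁻¹ ≡ 96259 (mod 98776), so k ≡ 96259·25482 ≡ 66206 (mod 98776).
x = 206667 + 208187·66206 = 13783435189.

13783435189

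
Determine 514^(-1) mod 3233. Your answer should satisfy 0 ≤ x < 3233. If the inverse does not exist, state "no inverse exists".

2799

gcd(3233, 514) by repeated division:
3233 = 6*514 + 149
514 = 3*149 + 67
149 = 2*67 + 15
67 = 4*15 + 7
15 = 2*7 + 1
7 = 7*1 + 0
Since gcd(514, 3233) = 1, back-substitute to write 1 as a combination:
1 = 15 − 2·7
1 = −2·67 + 9·15
1 = 9·149 − 20·67
1 = −20·514 + 69·149
1 = 69·3233 − 434·514
Hence 514⁻¹ ≡ -434 ≡ 2799 (mod 3233).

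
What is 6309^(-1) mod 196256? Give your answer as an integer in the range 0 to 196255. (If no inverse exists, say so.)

60877

Run Euclid on (196256, 6309):
196256 = 31·6309 + 677
6309 = 9·677 + 216
677 = 3·216 + 29
216 = 7·29 + 13
29 = 2·13 + 3
13 = 4·3 + 1
3 = 3·1 + 0
Since gcd(6309, 196256) = 1, back-substitute to write 1 as a combination:
1 = 13 − 4·3
1 = −4·29 + 9·13
1 = 9·216 − 67·29
1 = −67·677 + 210·216
1 = 210·6309 − 1957·677
1 = −1957·196256 + 60877·6309
So 6309·60877 ≡ 1 (mod 196256).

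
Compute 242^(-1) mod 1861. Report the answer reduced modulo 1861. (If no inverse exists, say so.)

Apply the Euclidean algorithm to 1861 and 242:
1861 = 7·242 + 167
242 = 1·167 + 75
167 = 2·75 + 17
75 = 4·17 + 7
17 = 2·7 + 3
7 = 2·3 + 1
3 = 3·1 + 0
The gcd is 1. Working backward:
1 = 7 − 2·3
1 = −2·17 + 5·7
1 = 5·75 − 22·17
1 = −22·167 + 49·75
1 = 49·242 − 71·167
1 = −71·1861 + 546·242
So 242·546 ≡ 1 (mod 1861).

546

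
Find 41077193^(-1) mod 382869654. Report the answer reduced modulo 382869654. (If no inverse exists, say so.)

Run Euclid on (382869654, 41077193):
382869654 = 9×41077193 + 13174917
41077193 = 3×13174917 + 1552442
13174917 = 8×1552442 + 755381
1552442 = 2×755381 + 41680
755381 = 18×41680 + 5141
41680 = 8×5141 + 552
5141 = 9×552 + 173
552 = 3×173 + 33
173 = 5×33 + 8
33 = 4×8 + 1
8 = 8×1 + 0
gcd = 1, so the inverse exists. Back-substitute:
1 = 33 − 4·8
1 = −4·173 + 21·33
1 = 21·552 − 67·173
1 = −67·5141 + 624·552
1 = 624·41680 − 5059·5141
1 = −5059·755381 + 91686·41680
1 = 91686·1552442 − 188431·755381
1 = −188431·13174917 + 1599134·1552442
1 = 1599134·41077193 − 4985833·13174917
1 = −4985833·382869654 + 46471631·41077193
So 41077193·46471631 ≡ 1 (mod 382869654).

46471631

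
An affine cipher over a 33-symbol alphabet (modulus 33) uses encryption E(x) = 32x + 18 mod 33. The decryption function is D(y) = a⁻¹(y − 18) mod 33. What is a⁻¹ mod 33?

Run Euclid on (33, 32):
33 = 1·32 + 1
32 = 32·1 + 0
The gcd is 1. Working backward:
1 = 33 − 32
So 32·(-1) ≡ 1 (mod 33), and -1 ≡ 32 (mod 33).

32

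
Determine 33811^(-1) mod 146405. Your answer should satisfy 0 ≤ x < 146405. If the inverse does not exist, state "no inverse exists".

113821

Extended Euclidean algorithm:
146405 = 4×33811 + 11161
33811 = 3×11161 + 328
11161 = 34×328 + 9
328 = 36×9 + 4
9 = 2×4 + 1
4 = 4×1 + 0
The gcd is 1. Working backward:
1 = 9 − 2·4
1 = −2·328 + 73·9
1 = 73·11161 − 2484·328
1 = −2484·33811 + 7525·11161
1 = 7525·146405 − 32584·33811
So 33811·(-32584) ≡ 1 (mod 146405), and -32584 ≡ 113821 (mod 146405).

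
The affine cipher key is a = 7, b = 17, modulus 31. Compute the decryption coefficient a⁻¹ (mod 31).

Apply the Euclidean algorithm to 31 and 7:
31 = 4·7 + 3
7 = 2·3 + 1
3 = 3·1 + 0
Since gcd(7, 31) = 1, back-substitute to write 1 as a combination:
1 = 7 − 2·3
1 = −2·31 + 9·7
So 7·9 ≡ 1 (mod 31).

9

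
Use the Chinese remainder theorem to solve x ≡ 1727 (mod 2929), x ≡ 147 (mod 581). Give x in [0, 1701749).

Write x = 1727 + 2929·k. Then 2929·k ≡ 147 − 1727 ≡ 163 (mod 581).
Need 2929⁻¹ mod 581. Extended Euclid on (581, 24):
581 = 24·24 + 5
24 = 4·5 + 4
5 = 1·4 + 1
4 = 4·1 + 0
Back-substitute:
1 = 5 − 4
1 = −24 + 5·5
1 = 5·581 − 121·24
2929⁻¹ ≡ 460 (mod 581), so k ≡ 460·163 ≡ 31 (mod 581).
x = 1727 + 2929·31 = 92526.

92526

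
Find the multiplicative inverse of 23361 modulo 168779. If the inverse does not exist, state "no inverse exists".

Compute gcd(23361, 168779):
168779 = 7·23361 + 5252
23361 = 4·5252 + 2353
5252 = 2·2353 + 546
2353 = 4·546 + 169
546 = 3·169 + 39
169 = 4·39 + 13
39 = 3·13 + 0
Since gcd = 13 > 1, 23361 is not a unit mod 168779.

no inverse exists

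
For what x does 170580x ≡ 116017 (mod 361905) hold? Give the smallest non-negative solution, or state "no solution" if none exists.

gcd(170580, 361905):
361905 = 2×170580 + 20745
170580 = 8×20745 + 4620
20745 = 4×4620 + 2265
4620 = 2×2265 + 90
2265 = 25×90 + 15
90 = 6×15 + 0
gcd = 15, but 15 ∤ 116017, so the congruence has no solution.

no solution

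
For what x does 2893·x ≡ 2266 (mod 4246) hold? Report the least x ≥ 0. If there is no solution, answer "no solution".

First find gcd(2893, 4246):
4246 = 1×2893 + 1353
2893 = 2×1353 + 187
1353 = 7×187 + 44
187 = 4×44 + 11
44 = 4×11 + 0
gcd = 11 and 11 | 2266, so solutions exist. Divide through by 11: 263x ≡ 206 (mod 386).
Now find 263⁻¹ mod 386:
386 = 1·263 + 123
263 = 2·123 + 17
123 = 7·17 + 4
17 = 4·4 + 1
4 = 4·1 + 0
Back-substitute:
1 = 17 − 4·4
1 = −4·123 + 29·17
1 = 29·263 − 62·123
1 = −62·386 + 91·263
So 263⁻¹ ≡ 91 (mod 386).
Then x ≡ 91·206 ≡ 218 (mod 386); the smallest non-negative solution is x = 218.

218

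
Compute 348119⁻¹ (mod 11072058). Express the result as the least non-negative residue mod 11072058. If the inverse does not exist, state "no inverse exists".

7439279

Apply the Euclidean algorithm to 11072058 and 348119:
11072058 = 31×348119 + 280369
348119 = 1×280369 + 67750
280369 = 4×67750 + 9369
67750 = 7×9369 + 2167
9369 = 4×2167 + 701
2167 = 3×701 + 64
701 = 10×64 + 61
64 = 1×61 + 3
61 = 20×3 + 1
3 = 3×1 + 0
gcd = 1, so the inverse exists. Back-substitute:
1 = 61 − 20·3
1 = −20·64 + 21·61
1 = 21·701 − 230·64
1 = −230·2167 + 711·701
1 = 711·9369 − 3074·2167
1 = −3074·67750 + 22229·9369
1 = 22229·280369 − 91990·67750
1 = −91990·348119 + 114219·280369
1 = 114219·11072058 − 3632779·348119
Thus 348119·(-3632779) ≡ 1 (mod 11072058); reducing, -3632779 mod 11072058 = 7439279.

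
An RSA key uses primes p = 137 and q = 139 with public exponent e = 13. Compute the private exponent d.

14437

φ(n) = (p−1)(q−1) = 136·138 = 18768.
Need d with 13·d ≡ 1 (mod 18768). Apply the extended Euclidean algorithm:
18768 = 1443*13 + 9
13 = 1*9 + 4
9 = 2*4 + 1
4 = 4*1 + 0
Back-substitute:
1 = 9 − 2·4
1 = −2·13 + 3·9
1 = 3·18768 − 4331·13
So 13·(-4331) ≡ 1 (mod 18768), hence d ≡ -4331 ≡ 14437 (mod 18768).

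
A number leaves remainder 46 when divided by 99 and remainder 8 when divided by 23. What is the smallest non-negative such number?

Write x = 46 + 99·k. Then 99·k ≡ 8 − 46 ≡ 8 (mod 23).
Need 99⁻¹ mod 23. Extended Euclid on (23, 7):
23 = 3·7 + 2
7 = 3·2 + 1
2 = 2·1 + 0
Back-substitute:
1 = 7 − 3·2
1 = −3·23 + 10·7
99⁻¹ ≡ 10 (mod 23), so k ≡ 10·8 ≡ 11 (mod 23).
x = 46 + 99·11 = 1135.

1135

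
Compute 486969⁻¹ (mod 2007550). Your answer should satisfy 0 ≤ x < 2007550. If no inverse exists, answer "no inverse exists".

Apply the Euclidean algorithm to 2007550 and 486969:
2007550 = 4·486969 + 59674
486969 = 8·59674 + 9577
59674 = 6·9577 + 2212
9577 = 4·2212 + 729
2212 = 3·729 + 25
729 = 29·25 + 4
25 = 6·4 + 1
4 = 4·1 + 0
Since gcd(486969, 2007550) = 1, back-substitute to write 1 as a combination:
1 = 25 − 6·4
1 = −6·729 + 175·25
1 = 175·2212 − 531·729
1 = −531·9577 + 2299·2212
1 = 2299·59674 − 14325·9577
1 = −14325·486969 + 116899·59674
1 = 116899·2007550 − 481921·486969
Hence 486969⁻¹ ≡ -481921 ≡ 1525629 (mod 2007550).

1525629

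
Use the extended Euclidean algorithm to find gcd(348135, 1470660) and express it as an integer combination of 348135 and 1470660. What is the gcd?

15

Apply Euclid's algorithm to 1470660 and 348135:
1470660 = 4*348135 + 78120
348135 = 4*78120 + 35655
78120 = 2*35655 + 6810
35655 = 5*6810 + 1605
6810 = 4*1605 + 390
1605 = 4*390 + 45
390 = 8*45 + 30
45 = 1*30 + 15
30 = 2*15 + 0
gcd(348135, 1470660) = 15.
Express as a combination:
15 = 45 − 30
15 = −390 + 9·45
15 = 9·1605 − 37·390
15 = −37·6810 + 157·1605
15 = 157·35655 − 822·6810
15 = −822·78120 + 1801·35655
15 = 1801·348135 − 8026·78120
15 = −8026·1470660 + 33905·348135
So 15 = (-8026)·1470660 + (33905)·348135.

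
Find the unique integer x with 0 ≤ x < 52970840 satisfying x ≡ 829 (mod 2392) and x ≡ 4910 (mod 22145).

40552405

Write x = 829 + 2392·k. Then 2392·k ≡ 4910 − 829 ≡ 4081 (mod 22145).
Need 2392⁻¹ mod 22145. Extended Euclid on (22145, 2392):
22145 = 9·2392 + 617
2392 = 3·617 + 541
617 = 1·541 + 76
541 = 7·76 + 9
76 = 8·9 + 4
9 = 2·4 + 1
4 = 4·1 + 0
Back-substitute:
1 = 9 − 2·4
1 = −2·76 + 17·9
1 = 17·541 − 121·76
1 = −121·617 + 138·541
1 = 138·2392 − 535·617
1 = −535·22145 + 4953·2392
2392⁻¹ ≡ 4953 (mod 22145), so k ≡ 4953·4081 ≡ 16953 (mod 22145).
x = 829 + 2392·16953 = 40552405.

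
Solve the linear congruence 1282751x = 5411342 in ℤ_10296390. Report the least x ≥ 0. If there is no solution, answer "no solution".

3362392

First find gcd(1282751, 10296390):
10296390 = 8*1282751 + 34382
1282751 = 37*34382 + 10617
34382 = 3*10617 + 2531
10617 = 4*2531 + 493
2531 = 5*493 + 66
493 = 7*66 + 31
66 = 2*31 + 4
31 = 7*4 + 3
4 = 1*3 + 1
3 = 3*1 + 0
gcd = 1, so a unique solution mod 10296390 exists.
Back-substitute for the Bézout coefficients:
1 = 4 − 3
1 = −31 + 8·4
1 = 8·66 − 17·31
1 = −17·493 + 127·66
1 = 127·2531 − 652·493
1 = −652·10617 + 2735·2531
1 = 2735·34382 − 8857·10617
1 = −8857·1282751 + 330444·34382
1 = 330444·10296390 − 2652409·1282751
So 1282751·(-2652409) ≡ 1 (mod 10296390), giving 1282751⁻¹ ≡ 7643981.
x ≡ 1282751⁻¹·5411342 ≡ 7643981·5411342 ≡ 3362392 (mod 10296390).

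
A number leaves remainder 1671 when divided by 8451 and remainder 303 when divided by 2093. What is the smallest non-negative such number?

6348372

Write x = 1671 + 8451·k. Then 8451·k ≡ 303 − 1671 ≡ 725 (mod 2093).
Need 8451⁻¹ mod 2093. Extended Euclid on (2093, 79):
2093 = 26·79 + 39
79 = 2·39 + 1
39 = 39·1 + 0
Back-substitute:
1 = 79 − 2·39
1 = −2·2093 + 53·79
8451⁻¹ ≡ 53 (mod 2093), so k ≡ 53·725 ≡ 751 (mod 2093).
x = 1671 + 8451·751 = 6348372.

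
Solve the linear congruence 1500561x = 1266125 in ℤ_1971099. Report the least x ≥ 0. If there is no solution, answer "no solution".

no solution

gcd(1500561, 1971099):
1971099 = 1×1500561 + 470538
1500561 = 3×470538 + 88947
470538 = 5×88947 + 25803
88947 = 3×25803 + 11538
25803 = 2×11538 + 2727
11538 = 4×2727 + 630
2727 = 4×630 + 207
630 = 3×207 + 9
207 = 23×9 + 0
gcd = 9, but 9 ∤ 1266125, so the congruence has no solution.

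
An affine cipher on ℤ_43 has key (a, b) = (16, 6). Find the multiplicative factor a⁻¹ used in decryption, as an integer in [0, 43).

35

Run Euclid on (43, 16):
43 = 2*16 + 11
16 = 1*11 + 5
11 = 2*5 + 1
5 = 5*1 + 0
Since gcd(16, 43) = 1, back-substitute to write 1 as a combination:
1 = 11 − 2·5
1 = −2·16 + 3·11
1 = 3·43 − 8·16
Hence 16⁻¹ ≡ -8 ≡ 35 (mod 43).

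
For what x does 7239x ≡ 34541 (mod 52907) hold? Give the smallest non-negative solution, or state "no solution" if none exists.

26440

First find gcd(7239, 52907):
52907 = 7·7239 + 2234
7239 = 3·2234 + 537
2234 = 4·537 + 86
537 = 6·86 + 21
86 = 4·21 + 2
21 = 10·2 + 1
2 = 2·1 + 0
gcd = 1, so a unique solution mod 52907 exists.
Back-substitute for the Bézout coefficients:
1 = 21 − 10·2
1 = −10·86 + 41·21
1 = 41·537 − 256·86
1 = −256·2234 + 1065·537
1 = 1065·7239 − 3451·2234
1 = −3451·52907 + 25222·7239
So 7239·(25222) ≡ 1 (mod 52907), giving 7239⁻¹ ≡ 25222.
x ≡ 7239⁻¹·34541 ≡ 25222·34541 ≡ 26440 (mod 52907).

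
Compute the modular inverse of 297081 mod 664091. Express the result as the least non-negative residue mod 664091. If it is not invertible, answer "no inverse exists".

608868

gcd(664091, 297081) by repeated division:
664091 = 2×297081 + 69929
297081 = 4×69929 + 17365
69929 = 4×17365 + 469
17365 = 37×469 + 12
469 = 39×12 + 1
12 = 12×1 + 0
Since gcd(297081, 664091) = 1, back-substitute to write 1 as a combination:
1 = 469 − 39·12
1 = −39·17365 + 1444·469
1 = 1444·69929 − 5815·17365
1 = −5815·297081 + 24704·69929
1 = 24704·664091 − 55223·297081
So 297081·(-55223) ≡ 1 (mod 664091), and -55223 ≡ 608868 (mod 664091).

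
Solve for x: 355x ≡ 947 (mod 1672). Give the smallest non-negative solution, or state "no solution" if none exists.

First find gcd(355, 1672):
1672 = 4*355 + 252
355 = 1*252 + 103
252 = 2*103 + 46
103 = 2*46 + 11
46 = 4*11 + 2
11 = 5*2 + 1
2 = 2*1 + 0
gcd = 1, so a unique solution mod 1672 exists.
Back-substitute for the Bézout coefficients:
1 = 11 − 5·2
1 = −5·46 + 21·11
1 = 21·103 − 47·46
1 = −47·252 + 115·103
1 = 115·355 − 162·252
1 = −162·1672 + 763·355
So 355·(763) ≡ 1 (mod 1672), giving 355⁻¹ ≡ 763.
x ≡ 355⁻¹·947 ≡ 763·947 ≡ 257 (mod 1672).

257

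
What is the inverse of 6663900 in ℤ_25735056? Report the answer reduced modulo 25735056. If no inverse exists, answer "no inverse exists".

Euclidean algorithm on 25735056, 6663900:
25735056 = 3·6663900 + 5743356
6663900 = 1·5743356 + 920544
5743356 = 6·920544 + 220092
920544 = 4·220092 + 40176
220092 = 5·40176 + 19212
40176 = 2·19212 + 1752
19212 = 10·1752 + 1692
1752 = 1·1692 + 60
1692 = 28·60 + 12
60 = 5·12 + 0
The gcd is 12, not 1, hence no inverse exists.

no inverse exists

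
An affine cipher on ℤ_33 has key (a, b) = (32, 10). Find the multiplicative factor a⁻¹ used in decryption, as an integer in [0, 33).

32

Run Euclid on (33, 32):
33 = 1*32 + 1
32 = 32*1 + 0
gcd = 1, so the inverse exists. Back-substitute:
1 = 33 − 32
Thus 32·(-1) ≡ 1 (mod 33); reducing, -1 mod 33 = 32.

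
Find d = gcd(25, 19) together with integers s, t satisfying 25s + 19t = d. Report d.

Repeated division:
25 = 1·19 + 6
19 = 3·6 + 1
6 = 6·1 + 0
gcd(25, 19) = 1.
Express as a combination:
1 = 19 − 3·6
1 = −3·25 + 4·19
So 1 = (-3)·25 + (4)·19.

1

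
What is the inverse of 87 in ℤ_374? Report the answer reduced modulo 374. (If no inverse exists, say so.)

Run Euclid on (374, 87):
374 = 4×87 + 26
87 = 3×26 + 9
26 = 2×9 + 8
9 = 1×8 + 1
8 = 8×1 + 0
gcd = 1, so the inverse exists. Back-substitute:
1 = 9 − 8
1 = −26 + 3·9
1 = 3·87 − 10·26
1 = −10·374 + 43·87
So 87·43 ≡ 1 (mod 374).

43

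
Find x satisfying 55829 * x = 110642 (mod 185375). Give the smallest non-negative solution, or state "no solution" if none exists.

First find gcd(55829, 185375):
185375 = 3*55829 + 17888
55829 = 3*17888 + 2165
17888 = 8*2165 + 568
2165 = 3*568 + 461
568 = 1*461 + 107
461 = 4*107 + 33
107 = 3*33 + 8
33 = 4*8 + 1
8 = 8*1 + 0
gcd = 1, so a unique solution mod 185375 exists.
Back-substitute for the Bézout coefficients:
1 = 33 − 4·8
1 = −4·107 + 13·33
1 = 13·461 − 56·107
1 = −56·568 + 69·461
1 = 69·2165 − 263·568
1 = −263·17888 + 2173·2165
1 = 2173·55829 − 6782·17888
1 = −6782·185375 + 22519·55829
So 55829·(22519) ≡ 1 (mod 185375), giving 55829⁻¹ ≡ 22519.
x ≡ 55829⁻¹·110642 ≡ 22519·110642 ≡ 107198 (mod 185375).

107198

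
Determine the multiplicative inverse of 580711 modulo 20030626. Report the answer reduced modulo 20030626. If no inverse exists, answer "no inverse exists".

Run Euclid on (20030626, 580711):
20030626 = 34×580711 + 286452
580711 = 2×286452 + 7807
286452 = 36×7807 + 5400
7807 = 1×5400 + 2407
5400 = 2×2407 + 586
2407 = 4×586 + 63
586 = 9×63 + 19
63 = 3×19 + 6
19 = 3×6 + 1
6 = 6×1 + 0
gcd = 1, so the inverse exists. Back-substitute:
1 = 19 − 3·6
1 = −3·63 + 10·19
1 = 10·586 − 93·63
1 = −93·2407 + 382·586
1 = 382·5400 − 857·2407
1 = −857·7807 + 1239·5400
1 = 1239·286452 − 45461·7807
1 = −45461·580711 + 92161·286452
1 = 92161·20030626 − 3178935·580711
So 580711·(-3178935) ≡ 1 (mod 20030626), and -3178935 ≡ 16851691 (mod 20030626).

16851691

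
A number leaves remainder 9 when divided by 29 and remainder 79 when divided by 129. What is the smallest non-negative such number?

1111

Write x = 9 + 29·k. Then 29·k ≡ 79 − 9 ≡ 70 (mod 129).
Need 29⁻¹ mod 129. Extended Euclid on (129, 29):
129 = 4*29 + 13
29 = 2*13 + 3
13 = 4*3 + 1
3 = 3*1 + 0
Back-substitute:
1 = 13 − 4·3
1 = −4·29 + 9·13
1 = 9·129 − 40·29
29⁻¹ ≡ 89 (mod 129), so k ≡ 89·70 ≡ 38 (mod 129).
x = 9 + 29·38 = 1111.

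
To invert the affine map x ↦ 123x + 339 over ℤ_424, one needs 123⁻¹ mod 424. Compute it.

Extended Euclidean algorithm:
424 = 3·123 + 55
123 = 2·55 + 13
55 = 4·13 + 3
13 = 4·3 + 1
3 = 3·1 + 0
The gcd is 1. Working backward:
1 = 13 − 4·3
1 = −4·55 + 17·13
1 = 17·123 − 38·55
1 = −38·424 + 131·123
So 123·131 ≡ 1 (mod 424).

131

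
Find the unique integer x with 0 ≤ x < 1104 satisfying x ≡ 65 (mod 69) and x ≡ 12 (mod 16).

Write x = 65 + 69·k. Then 69·k ≡ 12 − 65 ≡ 11 (mod 16).
Need 69⁻¹ mod 16. Extended Euclid on (16, 5):
16 = 3*5 + 1
5 = 5*1 + 0
Back-substitute:
1 = 16 − 3·5
69⁻¹ ≡ 13 (mod 16), so k ≡ 13·11 ≡ 15 (mod 16).
x = 65 + 69·15 = 1100.

1100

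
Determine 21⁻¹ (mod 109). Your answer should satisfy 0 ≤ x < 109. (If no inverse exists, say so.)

Run Euclid on (109, 21):
109 = 5·21 + 4
21 = 5·4 + 1
4 = 4·1 + 0
gcd = 1, so the inverse exists. Back-substitute:
1 = 21 − 5·4
1 = −5·109 + 26·21
So 21·26 ≡ 1 (mod 109).

26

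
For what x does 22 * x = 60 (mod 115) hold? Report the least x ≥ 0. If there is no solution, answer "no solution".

First find gcd(22, 115):
115 = 5*22 + 5
22 = 4*5 + 2
5 = 2*2 + 1
2 = 2*1 + 0
gcd = 1, so a unique solution mod 115 exists.
Back-substitute for the Bézout coefficients:
1 = 5 − 2·2
1 = −2·22 + 9·5
1 = 9·115 − 47·22
So 22·(-47) ≡ 1 (mod 115), giving 22⁻¹ ≡ 68.
x ≡ 22⁻¹·60 ≡ 68·60 ≡ 55 (mod 115).

55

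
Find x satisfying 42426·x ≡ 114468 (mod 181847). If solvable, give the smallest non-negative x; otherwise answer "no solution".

164902

First find gcd(42426, 181847):
181847 = 4·42426 + 12143
42426 = 3·12143 + 5997
12143 = 2·5997 + 149
5997 = 40·149 + 37
149 = 4·37 + 1
37 = 37·1 + 0
gcd = 1, so a unique solution mod 181847 exists.
Back-substitute for the Bézout coefficients:
1 = 149 − 4·37
1 = −4·5997 + 161·149
1 = 161·12143 − 326·5997
1 = −326·42426 + 1139·12143
1 = 1139·181847 − 4882·42426
So 42426·(-4882) ≡ 1 (mod 181847), giving 42426⁻¹ ≡ 176965.
x ≡ 42426⁻¹·114468 ≡ 176965·114468 ≡ 164902 (mod 181847).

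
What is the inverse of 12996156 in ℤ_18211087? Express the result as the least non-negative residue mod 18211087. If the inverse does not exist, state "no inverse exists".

Extended Euclidean algorithm:
18211087 = 1·12996156 + 5214931
12996156 = 2·5214931 + 2566294
5214931 = 2·2566294 + 82343
2566294 = 31·82343 + 13661
82343 = 6·13661 + 377
13661 = 36·377 + 89
377 = 4·89 + 21
89 = 4·21 + 5
21 = 4·5 + 1
5 = 5·1 + 0
The gcd is 1. Working backward:
1 = 21 − 4·5
1 = −4·89 + 17·21
1 = 17·377 − 72·89
1 = −72·13661 + 2609·377
1 = 2609·82343 − 15726·13661
1 = −15726·2566294 + 490115·82343
1 = 490115·5214931 − 995956·2566294
1 = −995956·12996156 + 2482027·5214931
1 = 2482027·18211087 − 3477983·12996156
Hence 12996156⁻¹ ≡ -3477983 ≡ 14733104 (mod 18211087).

14733104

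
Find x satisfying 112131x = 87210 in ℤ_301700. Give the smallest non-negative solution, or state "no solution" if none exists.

154810

First find gcd(112131, 301700):
301700 = 2*112131 + 77438
112131 = 1*77438 + 34693
77438 = 2*34693 + 8052
34693 = 4*8052 + 2485
8052 = 3*2485 + 597
2485 = 4*597 + 97
597 = 6*97 + 15
97 = 6*15 + 7
15 = 2*7 + 1
7 = 7*1 + 0
gcd = 1, so a unique solution mod 301700 exists.
Back-substitute for the Bézout coefficients:
1 = 15 − 2·7
1 = −2·97 + 13·15
1 = 13·597 − 80·97
1 = −80·2485 + 333·597
1 = 333·8052 − 1079·2485
1 = −1079·34693 + 4649·8052
1 = 4649·77438 − 10377·34693
1 = −10377·112131 + 15026·77438
1 = 15026·301700 − 40429·112131
So 112131·(-40429) ≡ 1 (mod 301700), giving 112131⁻¹ ≡ 261271.
x ≡ 112131⁻¹·87210 ≡ 261271·87210 ≡ 154810 (mod 301700).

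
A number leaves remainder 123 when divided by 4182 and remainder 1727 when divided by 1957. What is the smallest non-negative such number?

2956797

Write x = 123 + 4182·k. Then 4182·k ≡ 1727 − 123 ≡ 1604 (mod 1957).
Need 4182⁻¹ mod 1957. Extended Euclid on (1957, 268):
1957 = 7·268 + 81
268 = 3·81 + 25
81 = 3·25 + 6
25 = 4·6 + 1
6 = 6·1 + 0
Back-substitute:
1 = 25 − 4·6
1 = −4·81 + 13·25
1 = 13·268 − 43·81
1 = −43·1957 + 314·268
4182⁻¹ ≡ 314 (mod 1957), so k ≡ 314·1604 ≡ 707 (mod 1957).
x = 123 + 4182·707 = 2956797.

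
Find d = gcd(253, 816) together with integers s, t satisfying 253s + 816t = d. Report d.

Apply Euclid's algorithm to 816 and 253:
816 = 3×253 + 57
253 = 4×57 + 25
57 = 2×25 + 7
25 = 3×7 + 4
7 = 1×4 + 3
4 = 1×3 + 1
3 = 3×1 + 0
gcd(253, 816) = 1.
Express as a combination:
1 = 4 − 3
1 = −7 + 2·4
1 = 2·25 − 7·7
1 = −7·57 + 16·25
1 = 16·253 − 71·57
1 = −71·816 + 229·253
So 1 = (-71)·816 + (229)·253.

1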